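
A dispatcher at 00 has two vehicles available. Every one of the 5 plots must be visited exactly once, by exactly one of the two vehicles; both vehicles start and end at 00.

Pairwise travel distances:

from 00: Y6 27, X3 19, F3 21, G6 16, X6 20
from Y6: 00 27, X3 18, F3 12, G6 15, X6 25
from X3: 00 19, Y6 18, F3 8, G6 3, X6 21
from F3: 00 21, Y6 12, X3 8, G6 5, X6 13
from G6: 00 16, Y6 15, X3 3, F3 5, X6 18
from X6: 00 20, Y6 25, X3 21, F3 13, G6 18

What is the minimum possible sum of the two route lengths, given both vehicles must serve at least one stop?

106 — the smallest possible combined total.

Try each way of splitting the stops between the two vehicles (each non-empty) and, for each split, find the best tour for each vehicle:
  {Y6} + {X3, F3, G6, X6}: 54 + 60 = 114
  {X3} + {Y6, F3, G6, X6}: 38 + 76 = 114
  {Y6, X3} + {F3, G6, X6}: 64 + 54 = 118
  {F3} + {Y6, X3, G6, X6}: 42 + 82 = 124
  {Y6, F3} + {X3, G6, X6}: 60 + 60 = 120
  {X3, F3} + {Y6, G6, X6}: 48 + 76 = 124
  … (15 splits in total)
  {Y6, X3, F3, G6} + {X6}: 66 + 40 = 106  ← best
Best: vehicle 1 00 → Y6 → F3 → X3 → G6 → 00 = 66; vehicle 2 00 → X6 → 00 = 40; combined 106.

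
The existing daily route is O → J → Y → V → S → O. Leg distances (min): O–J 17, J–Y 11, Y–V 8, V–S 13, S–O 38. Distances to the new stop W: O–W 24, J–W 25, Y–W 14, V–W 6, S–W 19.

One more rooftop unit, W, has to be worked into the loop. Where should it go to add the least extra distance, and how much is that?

Adding 5 min by placing W on the S–O leg.

Insertion cost between consecutive stops i–j is d(i,W) + d(W,j) − d(i,j):
  between O and J: 24 + 25 − 17 = 32
  between J and Y: 25 + 14 − 11 = 28
  between Y and V: 14 + 6 − 8 = 12
  between V and S: 6 + 19 − 13 = 12
  between S and O: 19 + 24 − 38 = 5
Cheapest insertion is between S and O, adding 5.
New total = 87 + 5 = 92.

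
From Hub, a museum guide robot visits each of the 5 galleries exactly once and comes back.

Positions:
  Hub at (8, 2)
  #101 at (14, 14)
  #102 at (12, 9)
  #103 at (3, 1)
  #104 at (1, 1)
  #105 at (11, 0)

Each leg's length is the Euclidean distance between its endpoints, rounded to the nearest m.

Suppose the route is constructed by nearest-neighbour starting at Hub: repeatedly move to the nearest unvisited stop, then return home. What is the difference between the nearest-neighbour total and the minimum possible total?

The nearest-neighbour route is 3 m longer than optimal.

Hub: #105=4, #103=5, #104=7, #102=8, #101=13 ⇒ #105
#105: #103=8, #102=9, #104=10, #101=14 ⇒ #103
#103: #104=2, #102=12, #101=17 ⇒ #104
#104: #102=14, #101=18 ⇒ #102
#102: #101=5 ⇒ #101
NN route Hub → #105 → #103 → #104 → #102 → #101 → Hub costs 46.
Optimal: Hub → #103 → #104 → #101 → #102 → #105 → Hub costs 43 (by enumerating all 60 distinct tours).
Excess = 46 − 43 = 3.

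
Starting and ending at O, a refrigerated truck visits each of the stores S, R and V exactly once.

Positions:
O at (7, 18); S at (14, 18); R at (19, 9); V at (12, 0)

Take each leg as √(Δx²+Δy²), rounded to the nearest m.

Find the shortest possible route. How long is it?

There are 3 distinct closed tours to check (reversals are equivalent).
O - S - R - V - O: 7+10+11+19 = 47
O - S - V - R - O: 7+18+11+15 = 51
O - R - S - V - O: 15+10+18+19 = 62
The minimum is 47.
One optimal route: O → S → R → V → O (or its reverse).

47 m — the shortest possible round trip.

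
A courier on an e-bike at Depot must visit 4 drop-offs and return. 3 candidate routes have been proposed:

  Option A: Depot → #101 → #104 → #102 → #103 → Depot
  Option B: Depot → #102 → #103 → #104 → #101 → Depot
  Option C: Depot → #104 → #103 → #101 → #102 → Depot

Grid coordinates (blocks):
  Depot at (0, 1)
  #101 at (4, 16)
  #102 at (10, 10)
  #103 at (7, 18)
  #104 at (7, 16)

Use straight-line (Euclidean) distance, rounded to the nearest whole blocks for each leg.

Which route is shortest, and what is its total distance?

Shortest is Option B, total 43 blocks.

Option A: 16 + 3 + 7 + 9 + 18 = 53
Option B: 13 + 9 + 2 + 3 + 16 = 43
Option C: 17 + 2 + 4 + 8 + 13 = 44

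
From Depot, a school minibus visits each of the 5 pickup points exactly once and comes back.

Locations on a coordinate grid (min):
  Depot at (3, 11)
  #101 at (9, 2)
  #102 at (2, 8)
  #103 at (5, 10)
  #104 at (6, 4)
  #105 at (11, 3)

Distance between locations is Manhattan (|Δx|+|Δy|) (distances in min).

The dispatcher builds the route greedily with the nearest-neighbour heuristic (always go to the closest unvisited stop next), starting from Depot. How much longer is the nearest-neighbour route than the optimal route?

Depot: #103=3, #102=4, #104=10, #101=15, #105=16 ⇒ #103
#103: #102=5, #104=7, #101=12, #105=13 ⇒ #102
#102: #104=8, #101=13, #105=14 ⇒ #104
#104: #101=5, #105=6 ⇒ #101
#101: #105=3 ⇒ #105
NN route Depot → #103 → #102 → #104 → #101 → #105 → Depot costs 40.
Optimal: Depot → #102 → #101 → #105 → #104 → #103 → Depot costs 36 (by enumerating all 60 distinct tours).
Excess = 40 − 36 = 4.

Excess over optimum: 4 min.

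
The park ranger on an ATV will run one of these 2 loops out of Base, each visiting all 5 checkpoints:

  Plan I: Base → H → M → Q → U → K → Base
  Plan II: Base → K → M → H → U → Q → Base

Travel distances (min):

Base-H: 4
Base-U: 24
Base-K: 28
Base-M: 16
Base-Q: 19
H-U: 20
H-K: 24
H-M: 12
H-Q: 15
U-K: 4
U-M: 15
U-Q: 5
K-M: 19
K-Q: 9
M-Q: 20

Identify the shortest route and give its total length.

Plan I: 4 + 12 + 20 + 5 + 4 + 28 = 73
Plan II: 28 + 19 + 12 + 20 + 5 + 19 = 103

73 min — Plan I is the shortest.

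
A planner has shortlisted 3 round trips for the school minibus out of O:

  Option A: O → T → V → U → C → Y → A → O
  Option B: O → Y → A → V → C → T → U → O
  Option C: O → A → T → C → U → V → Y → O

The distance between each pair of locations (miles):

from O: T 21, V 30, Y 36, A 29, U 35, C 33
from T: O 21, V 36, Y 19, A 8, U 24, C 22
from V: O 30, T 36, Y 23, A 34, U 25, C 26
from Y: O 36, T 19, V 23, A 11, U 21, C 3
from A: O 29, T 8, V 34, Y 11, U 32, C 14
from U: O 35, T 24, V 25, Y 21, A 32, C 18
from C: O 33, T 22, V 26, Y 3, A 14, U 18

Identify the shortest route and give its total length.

Shortest is Option A, total 143 miles.

Option A: 21 + 36 + 25 + 18 + 3 + 11 + 29 = 143
Option B: 36 + 11 + 34 + 26 + 22 + 24 + 35 = 188
Option C: 29 + 8 + 22 + 18 + 25 + 23 + 36 = 161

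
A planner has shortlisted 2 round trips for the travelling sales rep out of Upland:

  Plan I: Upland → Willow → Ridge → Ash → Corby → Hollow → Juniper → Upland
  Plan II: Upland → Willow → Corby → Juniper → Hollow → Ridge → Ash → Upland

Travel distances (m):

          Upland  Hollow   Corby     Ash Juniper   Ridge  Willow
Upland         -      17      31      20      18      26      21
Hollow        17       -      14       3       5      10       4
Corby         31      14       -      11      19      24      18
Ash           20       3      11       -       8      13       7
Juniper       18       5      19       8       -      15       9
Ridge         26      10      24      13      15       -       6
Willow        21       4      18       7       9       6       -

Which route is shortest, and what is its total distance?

Shortest is Plan I, total 88 m.

Plan I: 21 + 6 + 13 + 11 + 14 + 5 + 18 = 88
Plan II: 21 + 18 + 19 + 5 + 10 + 13 + 20 = 106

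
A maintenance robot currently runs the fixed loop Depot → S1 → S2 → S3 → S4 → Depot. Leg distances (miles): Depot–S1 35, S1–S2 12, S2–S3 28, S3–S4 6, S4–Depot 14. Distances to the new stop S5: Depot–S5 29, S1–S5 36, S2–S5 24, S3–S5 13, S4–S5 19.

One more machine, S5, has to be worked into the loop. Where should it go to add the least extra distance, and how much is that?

Insertion cost between consecutive stops i–j is d(i,S5) + d(S5,j) − d(i,j):
  between Depot and S1: 29 + 36 − 35 = 30
  between S1 and S2: 36 + 24 − 12 = 48
  between S2 and S3: 24 + 13 − 28 = 9
  between S3 and S4: 13 + 19 − 6 = 26
  between S4 and Depot: 19 + 29 − 14 = 34
Cheapest insertion is between S2 and S3, adding 9.
New total = 95 + 9 = 104.

Adding 9 miles by placing S5 on the S2–S3 leg.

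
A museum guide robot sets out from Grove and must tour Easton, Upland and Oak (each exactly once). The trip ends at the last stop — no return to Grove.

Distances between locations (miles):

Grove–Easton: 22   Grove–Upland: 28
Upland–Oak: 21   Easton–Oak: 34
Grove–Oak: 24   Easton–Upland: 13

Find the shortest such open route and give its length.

There are 3! = 6 possible orderings.
Grove → Easton → Upland → Oak: 22+13+21 = 56
Grove → Easton → Oak → Upland: 22+34+21 = 77
Grove → Upland → Easton → Oak: 28+13+34 = 75
Grove → Upland → Oak → Easton: 28+21+34 = 83
Grove → Oak → Easton → Upland: 24+34+13 = 71
Grove → Oak → Upland → Easton: 24+21+13 = 58
The minimum is 56.
One shortest path: Grove → Easton → Upland → Oak.

56 miles — the minimum one-way total.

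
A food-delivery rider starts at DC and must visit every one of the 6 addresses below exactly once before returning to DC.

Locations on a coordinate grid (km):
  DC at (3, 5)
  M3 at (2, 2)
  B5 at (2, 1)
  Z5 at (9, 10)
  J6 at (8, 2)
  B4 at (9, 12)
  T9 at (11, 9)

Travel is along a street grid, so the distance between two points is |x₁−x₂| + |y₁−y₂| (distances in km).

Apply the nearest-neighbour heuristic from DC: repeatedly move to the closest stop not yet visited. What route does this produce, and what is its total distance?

At DC the remaining stops are M3 4, B5 5, J6 8, Z5 11, T9 12, B4 13; go to M3.
At M3 the remaining stops are B5 1, J6 6, Z5 15, T9 16, B4 17; go to B5.
At B5 the remaining stops are J6 7, Z5 16, T9 17, B4 18; go to J6.
At J6 the remaining stops are Z5 9, T9 10, B4 11; go to Z5.
At Z5 the remaining stops are B4 2, T9 3; go to B4.
At B4 the remaining stops are T9 5; go to T9.
Return T9→DC: 12.
Total = 4 + 1 + 7 + 9 + 2 + 5 + 12 = 40.

40 km along DC → M3 → B5 → J6 → Z5 → B4 → T9 → DC.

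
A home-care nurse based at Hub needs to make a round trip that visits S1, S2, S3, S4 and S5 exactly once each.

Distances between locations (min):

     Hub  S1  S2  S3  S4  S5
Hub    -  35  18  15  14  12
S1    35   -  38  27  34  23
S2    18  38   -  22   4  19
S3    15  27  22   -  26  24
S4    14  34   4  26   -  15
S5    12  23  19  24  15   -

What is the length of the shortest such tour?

Hub-S1-S2-S3-S4-S5-Hub: 35+38+22+26+15+12 = 148
Hub-S1-S2-S3-S5-S4-Hub: 35+38+22+24+15+14 = 148
Hub-S1-S2-S4-S3-S5-Hub: 35+38+4+26+24+12 = 139
Hub-S1-S2-S4-S5-S3-Hub: 35+38+4+15+24+15 = 131
Hub-S1-S2-S5-S3-S4-Hub: 35+38+19+24+26+14 = 156
Hub-S1-S2-S5-S4-S3-Hub: 35+38+19+15+26+15 = 148
Hub-S1-S3-S2-S4-S5-Hub: 35+27+22+4+15+12 = 115
Hub-S1-S3-S2-S5-S4-Hub: 35+27+22+19+15+14 = 132
Hub-S1-S3-S4-S2-S5-Hub: 35+27+26+4+19+12 = 123
Hub-S1-S3-S4-S5-S2-Hub: 35+27+26+15+19+18 = 140
Hub-S1-S3-S5-S2-S4-Hub: 35+27+24+19+4+14 = 123
Hub-S1-S3-S5-S4-S2-Hub: 35+27+24+15+4+18 = 123
Hub-S1-S4-S2-S3-S5-Hub: 35+34+4+22+24+12 = 131
Hub-S1-S4-S2-S5-S3-Hub: 35+34+4+19+24+15 = 131
… (46 more)
Hub-S2-S4-S5-S1-S3-Hub: 18+4+15+23+27+15 = 102  ← best
The minimum is 102.
One optimal route: Hub → S2 → S4 → S5 → S1 → S3 → Hub (or its reverse).

Shortest round trip = 102 min.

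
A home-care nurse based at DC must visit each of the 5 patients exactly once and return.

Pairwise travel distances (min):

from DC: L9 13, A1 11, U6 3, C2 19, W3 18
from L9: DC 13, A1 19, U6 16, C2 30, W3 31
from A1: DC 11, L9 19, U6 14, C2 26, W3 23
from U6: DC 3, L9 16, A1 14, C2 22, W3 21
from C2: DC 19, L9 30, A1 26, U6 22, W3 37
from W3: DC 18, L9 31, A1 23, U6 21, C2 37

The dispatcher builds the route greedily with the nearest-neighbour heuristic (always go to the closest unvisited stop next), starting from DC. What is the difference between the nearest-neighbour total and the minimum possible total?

DC: U6=3, A1=11, L9=13, W3=18, C2=19 ⇒ U6
U6: A1=14, L9=16, W3=21, C2=22 ⇒ A1
A1: L9=19, W3=23, C2=26 ⇒ L9
L9: C2=30, W3=31 ⇒ C2
C2: W3=37 ⇒ W3
NN route DC → U6 → A1 → L9 → C2 → W3 → DC costs 121.
Optimal: DC → U6 → C2 → L9 → A1 → W3 → DC costs 115 (by enumerating all 60 distinct tours).
Excess = 121 − 115 = 6.

6 min longer than the optimal tour.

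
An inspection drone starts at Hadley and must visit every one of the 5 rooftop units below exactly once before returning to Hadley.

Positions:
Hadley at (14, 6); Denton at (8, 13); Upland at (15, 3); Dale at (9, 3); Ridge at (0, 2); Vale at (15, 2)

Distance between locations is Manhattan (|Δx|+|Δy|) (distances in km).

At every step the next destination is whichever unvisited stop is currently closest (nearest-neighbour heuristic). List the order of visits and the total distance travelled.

Total distance 54 km via the nearest-neighbour route Hadley → Upland → Vale → Dale → Ridge → Denton → Hadley.

From Hadley: distances to unvisited — Upland=4, Vale=5, Dale=8, Denton=13, Ridge=18. Nearest is Upland (4).
From Upland: distances to unvisited — Vale=1, Dale=6, Ridge=16, Denton=17. Nearest is Vale (1).
From Vale: distances to unvisited — Dale=7, Ridge=15, Denton=18. Nearest is Dale (7).
From Dale: distances to unvisited — Ridge=10, Denton=11. Nearest is Ridge (10).
From Ridge: distances to unvisited — Denton=19. Nearest is Denton (19).
Return Denton→Hadley: 13.
Total = 4 + 1 + 7 + 10 + 19 + 13 = 54.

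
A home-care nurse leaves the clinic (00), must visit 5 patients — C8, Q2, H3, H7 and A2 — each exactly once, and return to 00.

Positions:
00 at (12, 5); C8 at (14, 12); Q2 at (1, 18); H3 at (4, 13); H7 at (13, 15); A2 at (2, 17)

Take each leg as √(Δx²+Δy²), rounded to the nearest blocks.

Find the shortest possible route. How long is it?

With 5 stops there are 5!/2 = 60 distinct round trips (a route and its reverse cost the same).
00 → C8 → Q2 → H3 → H7 → A2 → 00: 7+14+6+9+11+16 = 63
00 → C8 → Q2 → H3 → A2 → H7 → 00: 7+14+6+4+11+10 = 52
00 → C8 → Q2 → H7 → H3 → A2 → 00: 7+14+12+9+4+16 = 62
00 → C8 → Q2 → H7 → A2 → H3 → 00: 7+14+12+11+4+11 = 59
00 → C8 → Q2 → A2 → H3 → H7 → 00: 7+14+1+4+9+10 = 45
00 → C8 → Q2 → A2 → H7 → H3 → 00: 7+14+1+11+9+11 = 53
00 → C8 → H3 → Q2 → H7 → A2 → 00: 7+10+6+12+11+16 = 62
00 → C8 → H3 → Q2 → A2 → H7 → 00: 7+10+6+1+11+10 = 45
00 → C8 → H3 → H7 → Q2 → A2 → 00: 7+10+9+12+1+16 = 55
00 → C8 → H3 → H7 → A2 → Q2 → 00: 7+10+9+11+1+17 = 55
00 → C8 → H3 → A2 → Q2 → H7 → 00: 7+10+4+1+12+10 = 44
00 → C8 → H3 → A2 → H7 → Q2 → 00: 7+10+4+11+12+17 = 61
00 → C8 → H7 → Q2 → H3 → A2 → 00: 7+3+12+6+4+16 = 48
00 → C8 → H7 → Q2 → A2 → H3 → 00: 7+3+12+1+4+11 = 38
… (46 more)
The minimum is 38.
One optimal route: 00 → C8 → H7 → Q2 → A2 → H3 → 00 (or its reverse).

Minimum total distance: 38 blocks.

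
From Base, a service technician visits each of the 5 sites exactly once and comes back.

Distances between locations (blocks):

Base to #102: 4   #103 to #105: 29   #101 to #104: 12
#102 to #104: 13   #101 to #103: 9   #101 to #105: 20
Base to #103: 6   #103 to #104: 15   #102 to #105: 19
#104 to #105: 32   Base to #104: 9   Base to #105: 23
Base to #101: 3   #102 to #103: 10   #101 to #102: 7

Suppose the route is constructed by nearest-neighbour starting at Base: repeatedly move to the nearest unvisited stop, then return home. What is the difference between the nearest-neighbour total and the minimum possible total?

From Base: #101=3, #102=4, #103=6, #104=9, #105=23 → choose #101 (3).
From #101: #102=7, #103=9, #104=12, #105=20 → choose #102 (7).
From #102: #103=10, #104=13, #105=19 → choose #103 (10).
From #103: #104=15, #105=29 → choose #104 (15).
From #104: #105=32 → choose #105 (32).
NN route Base → #101 → #102 → #103 → #104 → #105 → Base costs 90.
Optimal: Base → #101 → #105 → #102 → #103 → #104 → Base costs 76 (by enumerating all 60 distinct tours).
Excess = 90 − 76 = 14.

The nearest-neighbour route is 14 blocks longer than optimal.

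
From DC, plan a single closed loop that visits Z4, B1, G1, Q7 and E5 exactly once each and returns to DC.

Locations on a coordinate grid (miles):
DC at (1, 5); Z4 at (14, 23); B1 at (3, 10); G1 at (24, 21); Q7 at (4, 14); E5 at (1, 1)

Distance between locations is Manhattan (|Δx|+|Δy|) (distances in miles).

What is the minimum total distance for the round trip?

Minimum total distance: 90 miles.

With 5 stops there are 5!/2 = 60 distinct round trips (a route and its reverse cost the same).
DC-Z4-B1-G1-Q7-E5-DC: 31+24+32+27+16+4 = 134
DC-Z4-B1-G1-E5-Q7-DC: 31+24+32+43+16+12 = 158
DC-Z4-B1-Q7-G1-E5-DC: 31+24+5+27+43+4 = 134
DC-Z4-B1-Q7-E5-G1-DC: 31+24+5+16+43+39 = 158
DC-Z4-B1-E5-G1-Q7-DC: 31+24+11+43+27+12 = 148
DC-Z4-B1-E5-Q7-G1-DC: 31+24+11+16+27+39 = 148
DC-Z4-G1-B1-Q7-E5-DC: 31+12+32+5+16+4 = 100
DC-Z4-G1-B1-E5-Q7-DC: 31+12+32+11+16+12 = 114
DC-Z4-G1-Q7-B1-E5-DC: 31+12+27+5+11+4 = 90
DC-Z4-G1-Q7-E5-B1-DC: 31+12+27+16+11+7 = 104
DC-Z4-G1-E5-B1-Q7-DC: 31+12+43+11+5+12 = 114
DC-Z4-G1-E5-Q7-B1-DC: 31+12+43+16+5+7 = 114
DC-Z4-Q7-B1-G1-E5-DC: 31+19+5+32+43+4 = 134
DC-Z4-Q7-B1-E5-G1-DC: 31+19+5+11+43+39 = 148
… (46 more)
The minimum is 90.
One optimal route: DC → Z4 → G1 → Q7 → B1 → E5 → DC (or its reverse).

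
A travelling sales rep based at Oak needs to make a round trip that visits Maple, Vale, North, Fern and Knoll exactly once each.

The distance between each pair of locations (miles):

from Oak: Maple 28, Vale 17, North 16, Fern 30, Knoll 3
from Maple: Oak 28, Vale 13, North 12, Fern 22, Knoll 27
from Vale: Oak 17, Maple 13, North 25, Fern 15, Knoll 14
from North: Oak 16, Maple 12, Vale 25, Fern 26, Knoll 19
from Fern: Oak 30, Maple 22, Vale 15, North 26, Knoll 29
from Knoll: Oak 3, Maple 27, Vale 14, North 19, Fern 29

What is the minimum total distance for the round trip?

Minimum total distance: 82 miles.

Oak - Maple - Vale - North - Fern - Knoll - Oak: 28+13+25+26+29+3 = 124
Oak - Maple - Vale - North - Knoll - Fern - Oak: 28+13+25+19+29+30 = 144
Oak - Maple - Vale - Fern - North - Knoll - Oak: 28+13+15+26+19+3 = 104
Oak - Maple - Vale - Fern - Knoll - North - Oak: 28+13+15+29+19+16 = 120
Oak - Maple - Vale - Knoll - North - Fern - Oak: 28+13+14+19+26+30 = 130
Oak - Maple - Vale - Knoll - Fern - North - Oak: 28+13+14+29+26+16 = 126
Oak - Maple - North - Vale - Fern - Knoll - Oak: 28+12+25+15+29+3 = 112
Oak - Maple - North - Vale - Knoll - Fern - Oak: 28+12+25+14+29+30 = 138
Oak - Maple - North - Fern - Vale - Knoll - Oak: 28+12+26+15+14+3 = 98
Oak - Maple - North - Fern - Knoll - Vale - Oak: 28+12+26+29+14+17 = 126
Oak - Maple - North - Knoll - Vale - Fern - Oak: 28+12+19+14+15+30 = 118
Oak - Maple - North - Knoll - Fern - Vale - Oak: 28+12+19+29+15+17 = 120
Oak - Maple - Fern - Vale - North - Knoll - Oak: 28+22+15+25+19+3 = 112
Oak - Maple - Fern - Vale - Knoll - North - Oak: 28+22+15+14+19+16 = 114
… (46 more)
Oak - North - Maple - Fern - Vale - Knoll - Oak: 16+12+22+15+14+3 = 82  ← best
The minimum is 82.
One optimal route: Oak → North → Maple → Fern → Vale → Knoll → Oak (or its reverse).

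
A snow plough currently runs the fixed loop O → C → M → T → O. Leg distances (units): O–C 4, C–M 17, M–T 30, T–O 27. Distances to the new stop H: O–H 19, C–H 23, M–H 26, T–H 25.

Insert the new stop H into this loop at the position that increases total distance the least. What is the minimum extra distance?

Minimum extra distance: 17, inserting H between T and O.

Insertion cost between consecutive stops i–j is d(i,H) + d(H,j) − d(i,j):
  between O and C: 19 + 23 − 4 = 38
  between C and M: 23 + 26 − 17 = 32
  between M and T: 26 + 25 − 30 = 21
  between T and O: 25 + 19 − 27 = 17
Cheapest insertion is between T and O, adding 17.
New total = 78 + 17 = 95.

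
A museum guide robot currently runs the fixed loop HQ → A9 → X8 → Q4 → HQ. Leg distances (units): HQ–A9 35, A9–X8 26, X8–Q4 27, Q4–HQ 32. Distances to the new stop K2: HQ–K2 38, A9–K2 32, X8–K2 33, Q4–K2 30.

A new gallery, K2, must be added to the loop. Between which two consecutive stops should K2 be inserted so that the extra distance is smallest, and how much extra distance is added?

Insertion cost between consecutive stops i–j is d(i,K2) + d(K2,j) − d(i,j):
  between HQ and A9: 38 + 32 − 35 = 35
  between A9 and X8: 32 + 33 − 26 = 39
  between X8 and Q4: 33 + 30 − 27 = 36
  between Q4 and HQ: 30 + 38 − 32 = 36
Cheapest insertion is between HQ and A9, adding 35.
New total = 120 + 35 = 155.

Minimum extra distance: 35, inserting K2 between HQ and A9.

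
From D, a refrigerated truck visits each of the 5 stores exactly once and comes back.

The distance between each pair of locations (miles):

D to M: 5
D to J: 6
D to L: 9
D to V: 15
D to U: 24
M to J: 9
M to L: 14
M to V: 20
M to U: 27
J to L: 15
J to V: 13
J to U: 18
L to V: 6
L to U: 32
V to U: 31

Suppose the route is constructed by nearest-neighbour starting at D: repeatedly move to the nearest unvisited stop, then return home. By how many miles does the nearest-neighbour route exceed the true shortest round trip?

11 miles longer than the optimal tour.

D: M=5, J=6, L=9, V=15, U=24 ⇒ M
M: J=9, L=14, V=20, U=27 ⇒ J
J: V=13, L=15, U=18 ⇒ V
V: L=6, U=31 ⇒ L
L: U=32 ⇒ U
NN route D → M → J → V → L → U → D costs 89.
Optimal: D → M → J → U → V → L → D costs 78 (by enumerating all 60 distinct tours).
Excess = 89 − 78 = 11.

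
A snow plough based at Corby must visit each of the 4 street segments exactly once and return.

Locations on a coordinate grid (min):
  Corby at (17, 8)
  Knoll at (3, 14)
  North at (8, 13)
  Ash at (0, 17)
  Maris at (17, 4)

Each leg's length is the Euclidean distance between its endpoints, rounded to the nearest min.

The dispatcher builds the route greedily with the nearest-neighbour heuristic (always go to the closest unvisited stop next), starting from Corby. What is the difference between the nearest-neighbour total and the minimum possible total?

1 min longer than the optimal tour.

Corby: Maris=4, North=10, Knoll=15, Ash=19 ⇒ Maris
Maris: North=13, Knoll=17, Ash=21 ⇒ North
North: Knoll=5, Ash=9 ⇒ Knoll
Knoll: Ash=4 ⇒ Ash
NN route Corby → Maris → North → Knoll → Ash → Corby costs 45.
Optimal: Corby → North → Knoll → Ash → Maris → Corby costs 44 (by enumerating all 12 distinct tours).
Excess = 45 − 44 = 1.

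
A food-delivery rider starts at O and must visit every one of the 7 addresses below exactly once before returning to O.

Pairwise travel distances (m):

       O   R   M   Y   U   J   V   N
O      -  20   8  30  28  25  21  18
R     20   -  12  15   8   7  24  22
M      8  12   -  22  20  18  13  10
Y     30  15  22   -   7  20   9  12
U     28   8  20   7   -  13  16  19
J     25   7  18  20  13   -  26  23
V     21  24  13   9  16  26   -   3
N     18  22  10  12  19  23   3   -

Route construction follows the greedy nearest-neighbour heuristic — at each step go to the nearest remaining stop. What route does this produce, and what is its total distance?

Nearest-neighbour total = 77 m; route O → M → N → V → Y → U → R → J → O.

At O the remaining stops are M 8, N 18, R 20, V 21, J 25, U 28, Y 30; go to M.
At M the remaining stops are N 10, R 12, V 13, J 18, U 20, Y 22; go to N.
At N the remaining stops are V 3, Y 12, U 19, R 22, J 23; go to V.
At V the remaining stops are Y 9, U 16, R 24, J 26; go to Y.
At Y the remaining stops are U 7, R 15, J 20; go to U.
At U the remaining stops are R 8, J 13; go to R.
At R the remaining stops are J 7; go to J.
Return J→O: 25.
Total = 8 + 10 + 3 + 9 + 7 + 8 + 7 + 25 = 77.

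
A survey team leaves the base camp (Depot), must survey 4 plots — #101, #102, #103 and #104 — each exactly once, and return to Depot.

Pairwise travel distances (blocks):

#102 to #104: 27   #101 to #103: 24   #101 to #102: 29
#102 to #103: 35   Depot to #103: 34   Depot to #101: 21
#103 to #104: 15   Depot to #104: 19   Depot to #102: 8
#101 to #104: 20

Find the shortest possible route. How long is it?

With 4 stops there are 4!/2 = 12 distinct round trips (a route and its reverse cost the same).
Depot → #101 → #102 → #103 → #104 → Depot: 21+29+35+15+19 = 119
Depot → #101 → #102 → #104 → #103 → Depot: 21+29+27+15+34 = 126
Depot → #101 → #103 → #102 → #104 → Depot: 21+24+35+27+19 = 126
Depot → #101 → #103 → #104 → #102 → Depot: 21+24+15+27+8 = 95
Depot → #101 → #104 → #102 → #103 → Depot: 21+20+27+35+34 = 137
Depot → #101 → #104 → #103 → #102 → Depot: 21+20+15+35+8 = 99
Depot → #102 → #101 → #103 → #104 → Depot: 8+29+24+15+19 = 95
Depot → #102 → #101 → #104 → #103 → Depot: 8+29+20+15+34 = 106
Depot → #102 → #103 → #101 → #104 → Depot: 8+35+24+20+19 = 106
Depot → #102 → #104 → #101 → #103 → Depot: 8+27+20+24+34 = 113
Depot → #103 → #101 → #102 → #104 → Depot: 34+24+29+27+19 = 133
Depot → #103 → #102 → #101 → #104 → Depot: 34+35+29+20+19 = 137
The minimum is 95.
One optimal route: Depot → #101 → #103 → #104 → #102 → Depot (or its reverse).

Minimum total distance: 95 blocks.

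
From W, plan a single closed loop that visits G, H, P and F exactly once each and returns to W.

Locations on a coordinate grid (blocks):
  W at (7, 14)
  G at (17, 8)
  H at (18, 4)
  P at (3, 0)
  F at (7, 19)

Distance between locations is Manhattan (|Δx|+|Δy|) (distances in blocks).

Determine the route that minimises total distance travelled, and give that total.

Shortest round trip = 68 blocks.

With 4 stops there are 4!/2 = 12 distinct round trips (a route and its reverse cost the same).
W-G-H-P-F-W: 16+5+19+23+5 = 68
W-G-H-F-P-W: 16+5+26+23+18 = 88
W-G-P-H-F-W: 16+22+19+26+5 = 88
W-G-P-F-H-W: 16+22+23+26+21 = 108
W-G-F-H-P-W: 16+21+26+19+18 = 100
W-G-F-P-H-W: 16+21+23+19+21 = 100
W-H-G-P-F-W: 21+5+22+23+5 = 76
W-H-G-F-P-W: 21+5+21+23+18 = 88
W-H-P-G-F-W: 21+19+22+21+5 = 88
W-H-F-G-P-W: 21+26+21+22+18 = 108
W-P-G-H-F-W: 18+22+5+26+5 = 76
W-P-H-G-F-W: 18+19+5+21+5 = 68
The minimum is 68.
One optimal route: W → G → H → P → F → W (or its reverse).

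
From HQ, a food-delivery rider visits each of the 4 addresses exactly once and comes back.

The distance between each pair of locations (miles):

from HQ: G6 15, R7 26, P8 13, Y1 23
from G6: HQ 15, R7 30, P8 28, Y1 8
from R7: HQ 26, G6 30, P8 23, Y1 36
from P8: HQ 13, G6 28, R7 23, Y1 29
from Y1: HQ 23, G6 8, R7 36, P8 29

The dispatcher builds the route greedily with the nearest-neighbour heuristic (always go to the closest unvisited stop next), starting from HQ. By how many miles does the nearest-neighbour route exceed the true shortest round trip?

2 miles longer than the optimal tour.

HQ: P8=13, G6=15, Y1=23, R7=26 ⇒ P8
P8: R7=23, G6=28, Y1=29 ⇒ R7
R7: G6=30, Y1=36 ⇒ G6
G6: Y1=8 ⇒ Y1
NN route HQ → P8 → R7 → G6 → Y1 → HQ costs 97.
Optimal: HQ → G6 → Y1 → R7 → P8 → HQ costs 95 (by enumerating all 12 distinct tours).
Excess = 97 − 95 = 2.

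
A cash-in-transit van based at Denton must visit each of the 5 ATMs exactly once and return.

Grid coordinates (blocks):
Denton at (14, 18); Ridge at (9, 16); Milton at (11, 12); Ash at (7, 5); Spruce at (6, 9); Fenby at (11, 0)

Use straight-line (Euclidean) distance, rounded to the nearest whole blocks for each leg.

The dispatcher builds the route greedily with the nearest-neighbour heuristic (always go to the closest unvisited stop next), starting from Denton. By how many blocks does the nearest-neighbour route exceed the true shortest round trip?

Excess over optimum: 1 blocks.

Denton: Ridge=5, Milton=7, Spruce=12, Ash=15, Fenby=18 ⇒ Ridge
Ridge: Milton=4, Spruce=8, Ash=11, Fenby=16 ⇒ Milton
Milton: Spruce=6, Ash=8, Fenby=12 ⇒ Spruce
Spruce: Ash=4, Fenby=10 ⇒ Ash
Ash: Fenby=6 ⇒ Fenby
NN route Denton → Ridge → Milton → Spruce → Ash → Fenby → Denton costs 43.
Optimal: Denton → Ridge → Spruce → Ash → Fenby → Milton → Denton costs 42 (by enumerating all 60 distinct tours).
Excess = 43 − 42 = 1.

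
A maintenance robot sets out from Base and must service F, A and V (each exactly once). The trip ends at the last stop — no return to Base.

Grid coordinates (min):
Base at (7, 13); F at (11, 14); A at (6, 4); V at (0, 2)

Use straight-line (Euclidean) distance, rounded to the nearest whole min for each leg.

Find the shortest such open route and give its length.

21 min — the minimum one-way total.

There are 3! = 6 possible orderings.
Base → F → A → V: 4+11+6 = 21
Base → F → V → A: 4+16+6 = 26
Base → A → F → V: 9+11+16 = 36
Base → A → V → F: 9+6+16 = 31
Base → V → F → A: 13+16+11 = 40
Base → V → A → F: 13+6+11 = 30
The minimum is 21.
One shortest path: Base → F → A → V.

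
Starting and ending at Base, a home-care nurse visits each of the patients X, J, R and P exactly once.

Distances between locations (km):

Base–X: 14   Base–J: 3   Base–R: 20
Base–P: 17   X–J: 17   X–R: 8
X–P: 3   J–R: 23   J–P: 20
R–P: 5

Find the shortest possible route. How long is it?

With 4 stops there are 4!/2 = 12 distinct round trips (a route and its reverse cost the same).
Base-X-J-R-P-Base: 14+17+23+5+17 = 76
Base-X-J-P-R-Base: 14+17+20+5+20 = 76
Base-X-R-J-P-Base: 14+8+23+20+17 = 82
Base-X-R-P-J-Base: 14+8+5+20+3 = 50
Base-X-P-J-R-Base: 14+3+20+23+20 = 80
Base-X-P-R-J-Base: 14+3+5+23+3 = 48
Base-J-X-R-P-Base: 3+17+8+5+17 = 50
Base-J-X-P-R-Base: 3+17+3+5+20 = 48
Base-J-R-X-P-Base: 3+23+8+3+17 = 54
Base-J-P-X-R-Base: 3+20+3+8+20 = 54
Base-R-X-J-P-Base: 20+8+17+20+17 = 82
Base-R-J-X-P-Base: 20+23+17+3+17 = 80
The minimum is 48.
One optimal route: Base → X → P → R → J → Base (or its reverse).

48 km — the shortest possible round trip.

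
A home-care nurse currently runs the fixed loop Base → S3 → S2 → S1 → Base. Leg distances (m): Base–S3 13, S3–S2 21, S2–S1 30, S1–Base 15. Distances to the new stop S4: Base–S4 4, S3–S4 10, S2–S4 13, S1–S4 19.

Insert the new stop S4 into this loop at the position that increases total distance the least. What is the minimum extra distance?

Minimum extra distance: 1 m, inserting S4 between Base and S3.

Insertion cost between consecutive stops i–j is d(i,S4) + d(S4,j) − d(i,j):
  between Base and S3: 4 + 10 − 13 = 1
  between S3 and S2: 10 + 13 − 21 = 2
  between S2 and S1: 13 + 19 − 30 = 2
  between S1 and Base: 19 + 4 − 15 = 8
Cheapest insertion is between Base and S3, adding 1.
New total = 79 + 1 = 80.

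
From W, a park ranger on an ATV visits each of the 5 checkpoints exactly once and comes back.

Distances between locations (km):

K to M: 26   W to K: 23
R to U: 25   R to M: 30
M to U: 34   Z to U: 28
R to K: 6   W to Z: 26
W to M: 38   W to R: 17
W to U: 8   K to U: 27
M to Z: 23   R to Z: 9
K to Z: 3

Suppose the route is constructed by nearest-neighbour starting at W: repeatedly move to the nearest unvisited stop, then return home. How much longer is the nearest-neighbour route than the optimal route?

Excess over optimum: 12 km.

From W: U=8, R=17, K=23, Z=26, M=38 → choose U (8).
From U: R=25, K=27, Z=28, M=34 → choose R (25).
From R: K=6, Z=9, M=30 → choose K (6).
From K: Z=3, M=26 → choose Z (3).
From Z: M=23 → choose M (23).
NN route W → U → R → K → Z → M → W costs 103.
Optimal: W → R → K → Z → M → U → W costs 91 (by enumerating all 60 distinct tours).
Excess = 103 − 91 = 12.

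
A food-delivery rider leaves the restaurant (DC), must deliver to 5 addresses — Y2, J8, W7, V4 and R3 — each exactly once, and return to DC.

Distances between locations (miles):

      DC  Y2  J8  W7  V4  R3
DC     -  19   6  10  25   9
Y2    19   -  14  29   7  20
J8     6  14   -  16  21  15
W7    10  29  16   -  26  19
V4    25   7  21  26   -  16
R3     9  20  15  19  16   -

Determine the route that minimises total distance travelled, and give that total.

DC → Y2 → J8 → W7 → V4 → R3 → DC: 19+14+16+26+16+9 = 100
DC → Y2 → J8 → W7 → R3 → V4 → DC: 19+14+16+19+16+25 = 109
DC → Y2 → J8 → V4 → W7 → R3 → DC: 19+14+21+26+19+9 = 108
DC → Y2 → J8 → V4 → R3 → W7 → DC: 19+14+21+16+19+10 = 99
DC → Y2 → J8 → R3 → W7 → V4 → DC: 19+14+15+19+26+25 = 118
DC → Y2 → J8 → R3 → V4 → W7 → DC: 19+14+15+16+26+10 = 100
DC → Y2 → W7 → J8 → V4 → R3 → DC: 19+29+16+21+16+9 = 110
DC → Y2 → W7 → J8 → R3 → V4 → DC: 19+29+16+15+16+25 = 120
DC → Y2 → W7 → V4 → J8 → R3 → DC: 19+29+26+21+15+9 = 119
DC → Y2 → W7 → V4 → R3 → J8 → DC: 19+29+26+16+15+6 = 111
DC → Y2 → W7 → R3 → J8 → V4 → DC: 19+29+19+15+21+25 = 128
DC → Y2 → W7 → R3 → V4 → J8 → DC: 19+29+19+16+21+6 = 110
DC → Y2 → V4 → J8 → W7 → R3 → DC: 19+7+21+16+19+9 = 91
DC → Y2 → V4 → J8 → R3 → W7 → DC: 19+7+21+15+19+10 = 91
… (46 more)
DC → J8 → Y2 → V4 → R3 → W7 → DC: 6+14+7+16+19+10 = 72  ← best
The minimum is 72.
One optimal route: DC → J8 → Y2 → V4 → R3 → W7 → DC (or its reverse).

72 miles — the shortest possible round trip.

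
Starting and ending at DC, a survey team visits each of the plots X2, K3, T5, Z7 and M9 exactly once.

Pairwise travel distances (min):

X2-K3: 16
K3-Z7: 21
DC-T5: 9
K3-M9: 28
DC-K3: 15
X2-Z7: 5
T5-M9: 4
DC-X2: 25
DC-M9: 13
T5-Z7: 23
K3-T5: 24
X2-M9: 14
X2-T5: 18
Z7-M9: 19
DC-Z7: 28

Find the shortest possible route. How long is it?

Shortest round trip = 68 min.

With 5 stops there are 5!/2 = 60 distinct round trips (a route and its reverse cost the same).
DC→X2→K3→T5→Z7→M9→DC: 25+16+24+23+19+13 = 120
DC→X2→K3→T5→M9→Z7→DC: 25+16+24+4+19+28 = 116
DC→X2→K3→Z7→T5→M9→DC: 25+16+21+23+4+13 = 102
DC→X2→K3→Z7→M9→T5→DC: 25+16+21+19+4+9 = 94
DC→X2→K3→M9→T5→Z7→DC: 25+16+28+4+23+28 = 124
DC→X2→K3→M9→Z7→T5→DC: 25+16+28+19+23+9 = 120
DC→X2→T5→K3→Z7→M9→DC: 25+18+24+21+19+13 = 120
DC→X2→T5→K3→M9→Z7→DC: 25+18+24+28+19+28 = 142
DC→X2→T5→Z7→K3→M9→DC: 25+18+23+21+28+13 = 128
DC→X2→T5→Z7→M9→K3→DC: 25+18+23+19+28+15 = 128
DC→X2→T5→M9→K3→Z7→DC: 25+18+4+28+21+28 = 124
DC→X2→T5→M9→Z7→K3→DC: 25+18+4+19+21+15 = 102
DC→X2→Z7→K3→T5→M9→DC: 25+5+21+24+4+13 = 92
DC→X2→Z7→K3→M9→T5→DC: 25+5+21+28+4+9 = 92
… (46 more)
DC→K3→X2→Z7→M9→T5→DC: 15+16+5+19+4+9 = 68  ← best
The minimum is 68.
One optimal route: DC → K3 → X2 → Z7 → M9 → T5 → DC (or its reverse).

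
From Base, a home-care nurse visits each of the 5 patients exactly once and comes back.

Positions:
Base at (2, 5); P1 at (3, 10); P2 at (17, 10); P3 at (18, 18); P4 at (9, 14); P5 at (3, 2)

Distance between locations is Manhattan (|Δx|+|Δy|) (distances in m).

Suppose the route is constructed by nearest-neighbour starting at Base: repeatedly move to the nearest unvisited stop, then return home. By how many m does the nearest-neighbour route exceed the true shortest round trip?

Excess over optimum: 8 m.

Base: P5=4, P1=6, P4=16, P2=20, P3=29 ⇒ P5
P5: P1=8, P4=18, P2=22, P3=31 ⇒ P1
P1: P4=10, P2=14, P3=23 ⇒ P4
P4: P2=12, P3=13 ⇒ P2
P2: P3=9 ⇒ P3
NN route Base → P5 → P1 → P4 → P2 → P3 → Base costs 72.
Optimal: Base → P1 → P2 → P3 → P4 → P5 → Base costs 64 (by enumerating all 60 distinct tours).
Excess = 72 − 64 = 8.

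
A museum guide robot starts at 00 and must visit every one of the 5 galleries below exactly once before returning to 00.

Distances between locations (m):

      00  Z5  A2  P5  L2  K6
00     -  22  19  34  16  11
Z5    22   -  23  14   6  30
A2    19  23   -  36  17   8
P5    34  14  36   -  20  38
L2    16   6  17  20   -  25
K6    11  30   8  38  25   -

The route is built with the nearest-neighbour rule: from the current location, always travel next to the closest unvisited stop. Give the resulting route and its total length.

90 m along 00 → K6 → A2 → L2 → Z5 → P5 → 00.

At 00 the remaining stops are K6 11, L2 16, A2 19, Z5 22, P5 34; go to K6.
At K6 the remaining stops are A2 8, L2 25, Z5 30, P5 38; go to A2.
At A2 the remaining stops are L2 17, Z5 23, P5 36; go to L2.
At L2 the remaining stops are Z5 6, P5 20; go to Z5.
At Z5 the remaining stops are P5 14; go to P5.
Return P5→00: 34.
Total = 11 + 8 + 17 + 6 + 14 + 34 = 90.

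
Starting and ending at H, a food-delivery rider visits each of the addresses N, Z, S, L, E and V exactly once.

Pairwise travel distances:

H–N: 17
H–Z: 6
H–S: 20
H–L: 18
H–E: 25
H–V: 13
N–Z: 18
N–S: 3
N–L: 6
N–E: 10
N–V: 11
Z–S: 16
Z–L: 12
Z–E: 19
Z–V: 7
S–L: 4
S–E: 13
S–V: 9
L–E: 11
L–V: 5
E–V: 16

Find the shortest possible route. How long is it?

H-N-Z-S-L-E-V-H: 17+18+16+4+11+16+13 = 95
H-N-Z-S-L-V-E-H: 17+18+16+4+5+16+25 = 101
H-N-Z-S-E-L-V-H: 17+18+16+13+11+5+13 = 93
H-N-Z-S-E-V-L-H: 17+18+16+13+16+5+18 = 103
H-N-Z-S-V-L-E-H: 17+18+16+9+5+11+25 = 101
H-N-Z-S-V-E-L-H: 17+18+16+9+16+11+18 = 105
H-N-Z-L-S-E-V-H: 17+18+12+4+13+16+13 = 93
H-N-Z-L-S-V-E-H: 17+18+12+4+9+16+25 = 101
… (352 more)
H-Z-E-N-S-L-V-H: 6+19+10+3+4+5+13 = 60  ← best
The minimum is 60.
One optimal route: H → Z → E → N → S → L → V → H (or its reverse).

60 — the shortest possible round trip.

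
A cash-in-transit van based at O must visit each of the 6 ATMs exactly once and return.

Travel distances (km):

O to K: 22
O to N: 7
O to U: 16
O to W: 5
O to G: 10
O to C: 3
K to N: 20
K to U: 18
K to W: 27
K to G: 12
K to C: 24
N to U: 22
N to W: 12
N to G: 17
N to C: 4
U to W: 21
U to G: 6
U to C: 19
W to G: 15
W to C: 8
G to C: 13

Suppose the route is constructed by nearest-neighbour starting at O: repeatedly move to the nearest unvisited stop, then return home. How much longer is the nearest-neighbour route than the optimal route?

Excess over optimum: 9 km.

O: C=3, W=5, N=7, G=10, U=16, K=22 ⇒ C
C: N=4, W=8, G=13, U=19, K=24 ⇒ N
N: W=12, G=17, K=20, U=22 ⇒ W
W: G=15, U=21, K=27 ⇒ G
G: U=6, K=12 ⇒ U
U: K=18 ⇒ K
NN route O → C → N → W → G → U → K → O costs 80.
Optimal: O → U → G → K → N → C → W → O costs 71 (by enumerating all 360 distinct tours).
Excess = 80 − 71 = 9.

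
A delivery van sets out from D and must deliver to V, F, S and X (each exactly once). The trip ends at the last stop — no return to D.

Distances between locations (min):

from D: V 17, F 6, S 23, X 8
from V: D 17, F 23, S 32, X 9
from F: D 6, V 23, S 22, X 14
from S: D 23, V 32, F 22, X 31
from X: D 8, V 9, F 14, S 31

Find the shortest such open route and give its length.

There are 4! = 24 possible orderings.
D - V - F - S - X: 17+23+22+31 = 93
D - V - F - X - S: 17+23+14+31 = 85
D - V - S - F - X: 17+32+22+14 = 85
D - V - S - X - F: 17+32+31+14 = 94
D - V - X - F - S: 17+9+14+22 = 62
D - V - X - S - F: 17+9+31+22 = 79
D - F - V - S - X: 6+23+32+31 = 92
D - F - V - X - S: 6+23+9+31 = 69
D - F - S - V - X: 6+22+32+9 = 69
D - F - S - X - V: 6+22+31+9 = 68
D - F - X - V - S: 6+14+9+32 = 61
D - F - X - S - V: 6+14+31+32 = 83
D - S - V - F - X: 23+32+23+14 = 92
D - S - V - X - F: 23+32+9+14 = 78
… (10 more)
The minimum is 61.
One shortest path: D → F → X → V → S.

61 min — the minimum one-way total.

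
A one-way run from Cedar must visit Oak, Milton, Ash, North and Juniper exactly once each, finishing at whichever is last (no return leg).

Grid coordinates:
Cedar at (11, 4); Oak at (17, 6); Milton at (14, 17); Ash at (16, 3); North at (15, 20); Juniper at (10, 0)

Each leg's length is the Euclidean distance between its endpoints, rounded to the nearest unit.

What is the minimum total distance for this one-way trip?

There are 5! = 120 possible orderings.
Cedar → Oak → Milton → Ash → North → Juniper: 6+11+14+17+21 = 69
Cedar → Oak → Milton → Ash → Juniper → North: 6+11+14+7+21 = 59
Cedar → Oak → Milton → North → Ash → Juniper: 6+11+3+17+7 = 44
Cedar → Oak → Milton → North → Juniper → Ash: 6+11+3+21+7 = 48
Cedar → Oak → Milton → Juniper → Ash → North: 6+11+17+7+17 = 58
Cedar → Oak → Milton → Juniper → North → Ash: 6+11+17+21+17 = 72
Cedar → Oak → Ash → Milton → North → Juniper: 6+3+14+3+21 = 47
Cedar → Oak → Ash → Milton → Juniper → North: 6+3+14+17+21 = 61
Cedar → Oak → Ash → North → Milton → Juniper: 6+3+17+3+17 = 46
Cedar → Oak → Ash → North → Juniper → Milton: 6+3+17+21+17 = 64
Cedar → Oak → Ash → Juniper → Milton → North: 6+3+7+17+3 = 36
Cedar → Oak → Ash → Juniper → North → Milton: 6+3+7+21+3 = 40
Cedar → Oak → North → Milton → Ash → Juniper: 6+14+3+14+7 = 44
Cedar → Oak → North → Milton → Juniper → Ash: 6+14+3+17+7 = 47
… (106 more)
Cedar → Juniper → Ash → Oak → Milton → North: 4+7+3+11+3 = 28  ← best
The minimum is 28.
One shortest path: Cedar → Juniper → Ash → Oak → Milton → North.

28 — the minimum one-way total.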